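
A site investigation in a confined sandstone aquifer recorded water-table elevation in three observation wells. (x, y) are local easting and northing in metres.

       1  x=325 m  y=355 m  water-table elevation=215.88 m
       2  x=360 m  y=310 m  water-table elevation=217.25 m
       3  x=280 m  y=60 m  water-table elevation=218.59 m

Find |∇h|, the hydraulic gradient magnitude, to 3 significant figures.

0.0261

Differences from 1: to 2 (Δx, Δy, Δh) = (35, -45, +1.37); to 3 = (-45, -295, +2.71).
Determinant of the coordinate differences = 35·(-295) − (-45)·(-45) = -12350.
∂h/∂x = [(+1.37)·(-295) − (+2.71)·(-45)] / -12350 = +0.02285
∂h/∂y = [35·(+2.71) − (-45)·(+1.37)] / -12350 = -0.01267
|∇h| = √(0.02285² + -0.01267²) = 0.02613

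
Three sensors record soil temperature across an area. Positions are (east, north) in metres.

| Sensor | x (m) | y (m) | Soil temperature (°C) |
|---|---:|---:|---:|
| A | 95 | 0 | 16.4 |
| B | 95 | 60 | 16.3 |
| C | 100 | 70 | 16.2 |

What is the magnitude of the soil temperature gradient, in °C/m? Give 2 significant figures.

Taking A as reference: B−A = (0, 60, -0.1); C−A = (5, 70, -0.2).
Solve a·Δx + b·Δy = ΔT: det = 0·70 − 5·60 = -300.
∂T/∂x = [(-0.1)·70 − (-0.2)·60] / -300 = -0.01667
∂T/∂y = [0·(-0.2) − 5·(-0.1)] / -300 = -0.001667
|∇f| = √(-0.01667² + -0.001667²) = 0.01675 °C/m

0.017 °C/m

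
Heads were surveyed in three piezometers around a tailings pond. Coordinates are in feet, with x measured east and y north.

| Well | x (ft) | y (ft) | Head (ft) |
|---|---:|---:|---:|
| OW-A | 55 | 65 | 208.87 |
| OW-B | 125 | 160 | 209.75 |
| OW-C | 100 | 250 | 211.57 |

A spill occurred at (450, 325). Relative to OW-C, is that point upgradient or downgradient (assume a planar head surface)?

Taking OW-A as reference: OW-B−OW-A = (70, 95, +0.88); OW-C−OW-A = (45, 185, +2.70).
Solve a·Δx + b·Δy = Δh: det = 70·185 − 45·95 = 8675.
∂h/∂x = [(+0.88)·185 − (+2.70)·95] / 8675 = -0.01080
∂h/∂y = [70·(+2.70) − 45·(+0.88)] / 8675 = +0.01722
Head at (450, 325) = 208.87 + (-0.01080)·(395) + (+0.01722)·(260) = 209.08 ft.
That is lower than the 211.57 ft at OW-C, so the point is downgradient.

downgradient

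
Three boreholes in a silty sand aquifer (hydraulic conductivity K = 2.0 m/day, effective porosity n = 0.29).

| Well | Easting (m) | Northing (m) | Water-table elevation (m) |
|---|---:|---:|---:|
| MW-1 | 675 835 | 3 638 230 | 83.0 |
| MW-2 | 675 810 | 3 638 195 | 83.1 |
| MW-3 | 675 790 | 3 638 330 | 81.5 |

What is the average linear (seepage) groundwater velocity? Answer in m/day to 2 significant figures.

0.10 m/day

Three-point gradient (reference MW-1): Δ to MW-2 = (-25, -35, +0.1), Δ to MW-3 = (-45, 100, -1.5).
∂h/∂x = +0.01043, ∂h/∂y = -0.01031 (det = -4075).
|∇h| = √(0.01043² + -0.01031²) = 0.01467
Seepage velocity v = K·i/n = 2.0 × 0.01467 / 0.29 = 0.1012 m/day.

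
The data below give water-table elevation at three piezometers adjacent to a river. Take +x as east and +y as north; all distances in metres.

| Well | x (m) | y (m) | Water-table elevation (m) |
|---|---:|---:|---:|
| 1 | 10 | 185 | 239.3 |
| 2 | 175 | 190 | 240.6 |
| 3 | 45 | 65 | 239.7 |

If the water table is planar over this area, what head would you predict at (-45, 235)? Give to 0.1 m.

With h = a·x + b·y + c and 1 as origin, the differences give:
  165·a + 5·b = +1.3
  35·a + (-120)·b = +0.4
Eliminate b (×(-120) and ×5, subtract): -19975·a = -158.00 → a = ∂h/∂x = +0.007910
Back-substitute: b = ∂h/∂y = -0.001026.
h(-45, 235) = 239.3 + (+0.007910)·(-55) + (-0.001026)·(50) = 239.3 -0.435 -0.051 = 238.814 m.

238.8 m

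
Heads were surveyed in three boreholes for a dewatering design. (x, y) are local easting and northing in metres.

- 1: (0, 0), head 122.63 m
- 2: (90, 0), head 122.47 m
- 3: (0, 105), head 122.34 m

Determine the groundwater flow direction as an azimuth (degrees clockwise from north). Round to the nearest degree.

∂h/∂x = (122.47 − 122.63) / (90 − 0) = -0.001778
∂h/∂y = (122.34 − 122.63) / (105 − 0) = -0.002762
Flow direction (−∇h) has components (+0.001778 E, +0.002762 N).
Azimuth = atan2(E, N) = atan2(+0.001778, +0.002762) = 32.8° ≈ 033°.

033°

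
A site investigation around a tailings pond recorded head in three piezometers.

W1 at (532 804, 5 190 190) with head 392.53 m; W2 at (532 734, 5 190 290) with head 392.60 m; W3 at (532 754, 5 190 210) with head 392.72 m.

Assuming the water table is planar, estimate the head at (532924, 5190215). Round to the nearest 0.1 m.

Differences from W1: to W2 (Δx, Δy, Δh) = (-70, 100, +0.07); to W3 = (-50, 20, +0.19).
Solve a·Δx + b·Δy = Δh: det = (-70)·20 − (-50)·100 = 3600.
∂h/∂x = [(+0.07)·20 − (+0.19)·100] / 3600 = -0.004889
∂h/∂y = [(-70)·(+0.19) − (-50)·(+0.07)] / 3600 = -0.002722
h(532924, 5190215) = 392.53 + (-0.004889)·(120) + (-0.002722)·(25) = 392.53 -0.587 -0.068 = 391.875 m.

391.9 m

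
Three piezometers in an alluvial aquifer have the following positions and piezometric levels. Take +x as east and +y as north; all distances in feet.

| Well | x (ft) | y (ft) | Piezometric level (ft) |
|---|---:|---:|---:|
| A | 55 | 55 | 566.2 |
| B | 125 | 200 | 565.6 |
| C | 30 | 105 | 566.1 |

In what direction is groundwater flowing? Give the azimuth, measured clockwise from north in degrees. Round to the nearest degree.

Taking A as reference: B−A = (70, 145, -0.6); C−A = (-25, 50, -0.1).
Determinant of the coordinate differences = 70·50 − (-25)·145 = 7125.
∂h/∂x = [(-0.6)·50 − (-0.1)·145] / 7125 = -0.002175
∂h/∂y = [70·(-0.1) − (-25)·(-0.6)] / 7125 = -0.003088
Flow direction (−∇h) has components (+0.002175 E, +0.003088 N).
Azimuth = atan2(E, N) = atan2(+0.002175, +0.003088) = 35.2° ≈ 035°.

035°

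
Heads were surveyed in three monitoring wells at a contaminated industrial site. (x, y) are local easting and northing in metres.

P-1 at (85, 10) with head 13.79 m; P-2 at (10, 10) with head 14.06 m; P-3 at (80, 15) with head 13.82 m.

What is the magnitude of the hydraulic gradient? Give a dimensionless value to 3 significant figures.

Taking P-1 as reference: P-2−P-1 = (-75, 0, +0.27); P-3−P-1 = (-5, 5, +0.03).
Determinant of the coordinate differences = (-75)·5 − (-5)·0 = -375.
∂h/∂x = [(+0.27)·5 − (+0.03)·0] / -375 = -0.003600
∂h/∂y = [(-75)·(+0.03) − (-5)·(+0.27)] / -375 = +0.002400
|∇h| = √(-0.003600² + 0.002400²) = 0.004327

0.00433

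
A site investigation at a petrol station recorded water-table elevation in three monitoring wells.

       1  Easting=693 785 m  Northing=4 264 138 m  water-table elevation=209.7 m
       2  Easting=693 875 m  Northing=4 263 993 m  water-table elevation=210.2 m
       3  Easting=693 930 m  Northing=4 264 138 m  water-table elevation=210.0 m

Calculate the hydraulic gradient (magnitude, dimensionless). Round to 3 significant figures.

0.00299

With h = a·x + b·y + c and 1 as origin, the differences give:
  90·a + (-145)·b = +0.5
  145·a + 0·b = +0.3
Eliminate b (×0 and ×(-145), subtract): 21025·a = 43.50 → a = ∂h/∂x = +0.002069
Back-substitute: b = ∂h/∂y = -0.002164.
|∇h| = √(0.002069² + -0.002164²) = 0.002994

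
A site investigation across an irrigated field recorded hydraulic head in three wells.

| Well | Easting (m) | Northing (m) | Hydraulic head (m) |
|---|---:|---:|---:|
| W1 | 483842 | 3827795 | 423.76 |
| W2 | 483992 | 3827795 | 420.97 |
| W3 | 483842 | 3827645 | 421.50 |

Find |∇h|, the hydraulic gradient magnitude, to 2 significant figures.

∂h/∂x = (420.97 − 423.76) / (483992 − 483842) = -0.01860
∂h/∂y = (421.50 − 423.76) / (3827645 − 3827795) = +0.01507
|∇h| = √(-0.01860² + 0.01507²) = 0.02394

0.024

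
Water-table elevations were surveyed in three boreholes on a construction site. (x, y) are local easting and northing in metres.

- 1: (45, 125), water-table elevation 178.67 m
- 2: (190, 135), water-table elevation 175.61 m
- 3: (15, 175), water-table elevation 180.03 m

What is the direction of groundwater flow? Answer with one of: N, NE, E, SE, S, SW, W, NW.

Taking 1 as reference: 2−1 = (145, 10, -3.06); 3−1 = (-30, 50, +1.36).
Solve a·Δx + b·Δy = Δh: det = 145·50 − (-30)·10 = 7550.
∂h/∂x = [(-3.06)·50 − (+1.36)·10] / 7550 = -0.02207
∂h/∂y = [145·(+1.36) − (-30)·(-3.06)] / 7550 = +0.01396
Flow = −∇h = (+0.02207 east, -0.01396 north), which points southeast.

SE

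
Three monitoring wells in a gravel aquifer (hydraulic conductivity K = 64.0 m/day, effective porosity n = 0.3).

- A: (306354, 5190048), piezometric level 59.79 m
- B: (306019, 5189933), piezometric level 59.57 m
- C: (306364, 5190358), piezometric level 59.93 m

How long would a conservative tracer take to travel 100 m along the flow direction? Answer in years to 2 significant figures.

1.9 years

With h = a·x + b·y + c and A as origin, the differences give:
  (-335)·a + (-115)·b = -0.22
  10·a + 310·b = +0.14
Eliminate b (×310 and ×(-115), subtract): -102700·a = -52.100 → a = ∂h/∂x = +0.0005073
Back-substitute: b = ∂h/∂y = +0.0004352.
|∇h| = √(0.0005073² + 0.0004352²) = 0.0006684
Seepage velocity v = K·i/n = 64.0 × 0.0006684 / 0.3 = 0.1426 m/day.
t = 100 / 0.1426 = 701.3 days = 1.92 years.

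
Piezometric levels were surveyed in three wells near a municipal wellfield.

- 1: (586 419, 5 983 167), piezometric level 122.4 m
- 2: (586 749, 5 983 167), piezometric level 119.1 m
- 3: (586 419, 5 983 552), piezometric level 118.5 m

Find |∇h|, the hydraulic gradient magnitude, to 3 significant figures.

∂h/∂x = (119.1 − 122.4) / (586749 − 586419) = -0.01000
∂h/∂y = (118.5 − 122.4) / (5983552 − 5983167) = -0.01013
|∇h| = √(-0.01000² + -0.01013²) = 0.01423

0.0142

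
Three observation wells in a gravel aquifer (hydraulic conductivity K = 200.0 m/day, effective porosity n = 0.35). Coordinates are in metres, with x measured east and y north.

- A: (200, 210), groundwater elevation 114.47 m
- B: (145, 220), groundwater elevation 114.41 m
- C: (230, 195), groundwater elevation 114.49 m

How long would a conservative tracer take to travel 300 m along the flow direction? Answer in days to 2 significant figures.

280 days

Differences from A: to B (Δx, Δy, Δh) = (-55, 10, -0.06); to C = (30, -15, +0.02).
Solve a·Δx + b·Δy = Δh: det = (-55)·(-15) − 30·10 = 525.
∂h/∂x = [(-0.06)·(-15) − (+0.02)·10] / 525 = +0.001333
∂h/∂y = [(-55)·(+0.02) − 30·(-0.06)] / 525 = +0.001333
|∇h| = √(0.001333² + 0.001333²) = 0.001885
Seepage velocity v = K·i/n = 200.0 × 0.001885 / 0.35 = 1.077 m/day.
t = 300 / 1.077 = 278.6 days.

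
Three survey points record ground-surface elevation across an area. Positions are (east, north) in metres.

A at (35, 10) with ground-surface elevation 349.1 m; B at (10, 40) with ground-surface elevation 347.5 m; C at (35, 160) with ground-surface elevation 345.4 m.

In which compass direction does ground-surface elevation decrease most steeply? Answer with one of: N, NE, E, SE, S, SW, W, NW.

Differences from A: to B (Δx, Δy, Δh) = (-25, 30, -1.6); to C = (0, 150, -3.7).
Determinant of the coordinate differences = (-25)·150 − 0·30 = -3750.
∂z/∂x = [(-1.6)·150 − (-3.7)·30] / -3750 = +0.03440
∂z/∂y = [(-25)·(-3.7) − 0·(-1.6)] / -3750 = -0.02467
Steepest decrease is along −∇f = (-0.03440 E, +0.02467 N) → northwest.

NW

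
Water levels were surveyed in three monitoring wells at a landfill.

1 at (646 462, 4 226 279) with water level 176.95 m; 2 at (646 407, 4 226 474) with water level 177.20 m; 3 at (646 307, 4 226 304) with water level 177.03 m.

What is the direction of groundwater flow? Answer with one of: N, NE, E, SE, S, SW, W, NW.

Differences from 1: to 2 (Δx, Δy, Δh) = (-55, 195, +0.25); to 3 = (-155, 25, +0.08).
Solve a·Δx + b·Δy = Δh: det = (-55)·25 − (-155)·195 = 28850.
∂h/∂x = [(+0.25)·25 − (+0.08)·195] / 28850 = -0.0003241
∂h/∂y = [(-55)·(+0.08) − (-155)·(+0.25)] / 28850 = +0.001191
Flow = −∇h = (+0.0003241 east, -0.001191 north), which points south.

S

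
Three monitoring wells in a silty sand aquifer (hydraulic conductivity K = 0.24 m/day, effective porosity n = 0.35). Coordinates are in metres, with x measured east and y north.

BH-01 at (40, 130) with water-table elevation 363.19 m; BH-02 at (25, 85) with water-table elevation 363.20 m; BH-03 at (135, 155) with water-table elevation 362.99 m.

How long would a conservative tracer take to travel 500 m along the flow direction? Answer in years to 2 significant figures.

With h = a·x + b·y + c and BH-01 as origin, the differences give:
  (-15)·a + (-45)·b = +0.01
  95·a + 25·b = -0.20
Eliminate b (×25 and ×(-45), subtract): 3900·a = -8.750 → a = ∂h/∂x = -0.002244
Back-substitute: b = ∂h/∂y = +0.0005256.
|∇h| = √(-0.002244² + 0.0005256²) = 0.002305
Seepage velocity v = K·i/n = 0.24 × 0.002305 / 0.35 = 0.001581 m/day.
t = 500 / 0.001581 = 3.163e+05 days = 866 years.

870 years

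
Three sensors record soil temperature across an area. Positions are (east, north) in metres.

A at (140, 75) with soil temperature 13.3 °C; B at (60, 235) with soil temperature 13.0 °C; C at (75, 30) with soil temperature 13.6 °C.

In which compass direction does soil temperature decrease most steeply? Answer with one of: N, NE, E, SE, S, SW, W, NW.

Differences from A: to B (Δx, Δy, Δh) = (-80, 160, -0.3); to C = (-65, -45, +0.3).
Solve a·Δx + b·Δy = ΔT: det = (-80)·(-45) − (-65)·160 = 14000.
∂T/∂x = [(-0.3)·(-45) − (+0.3)·160] / 14000 = -0.002464
∂T/∂y = [(-80)·(+0.3) − (-65)·(-0.3)] / 14000 = -0.003107
Steepest decrease is along −∇f = (+0.002464 E, +0.003107 N) → northeast.

NE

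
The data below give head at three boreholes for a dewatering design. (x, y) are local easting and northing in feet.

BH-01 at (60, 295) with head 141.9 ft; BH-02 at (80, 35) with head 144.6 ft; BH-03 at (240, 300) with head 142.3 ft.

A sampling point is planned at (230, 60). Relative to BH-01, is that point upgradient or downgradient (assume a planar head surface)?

Taking BH-01 as reference: BH-02−BH-01 = (20, -260, +2.7); BH-03−BH-01 = (180, 5, +0.4).
Solve a·Δx + b·Δy = Δh: det = 20·5 − 180·(-260) = 46900.
∂h/∂x = [(+2.7)·5 − (+0.4)·(-260)] / 46900 = +0.002505
∂h/∂y = [20·(+0.4) − 180·(+2.7)] / 46900 = -0.01019
Head at (230, 60) = 141.9 + (+0.002505)·(170) + (-0.01019)·(-235) = 144.72 ft.
That is higher than the 141.9 ft at BH-01, so the point is upgradient.

upgradient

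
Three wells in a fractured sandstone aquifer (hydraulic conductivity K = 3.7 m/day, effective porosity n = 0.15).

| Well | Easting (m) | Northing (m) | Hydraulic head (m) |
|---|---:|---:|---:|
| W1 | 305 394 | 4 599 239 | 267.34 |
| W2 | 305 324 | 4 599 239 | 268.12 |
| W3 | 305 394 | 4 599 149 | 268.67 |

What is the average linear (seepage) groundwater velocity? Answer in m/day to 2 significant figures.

∂h/∂x = (268.12 − 267.34) / (305324 − 305394) = -0.01114
∂h/∂y = (268.67 − 267.34) / (4599149 − 4599239) = -0.01478
|∇h| = √(-0.01114² + -0.01478²) = 0.01851
Seepage velocity v = K·i/n = 3.7 × 0.01851 / 0.15 = 0.4566 m/day.

0.46 m/day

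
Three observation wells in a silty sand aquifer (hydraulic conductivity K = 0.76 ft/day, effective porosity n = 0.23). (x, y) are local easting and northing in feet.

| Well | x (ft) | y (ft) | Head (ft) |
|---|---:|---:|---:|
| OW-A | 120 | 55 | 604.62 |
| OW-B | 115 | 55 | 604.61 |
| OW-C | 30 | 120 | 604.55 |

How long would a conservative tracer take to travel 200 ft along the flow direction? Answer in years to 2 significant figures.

Differences from OW-A: to OW-B (Δx, Δy, Δh) = (-5, 0, -0.01); to OW-C = (-90, 65, -0.07).
Determinant of the coordinate differences = (-5)·65 − (-90)·0 = -325.
∂h/∂x = [(-0.01)·65 − (-0.07)·0] / -325 = +0.002000
∂h/∂y = [(-5)·(-0.07) − (-90)·(-0.01)] / -325 = +0.001692
|∇h| = √(0.002000² + 0.001692²) = 0.00262
Seepage velocity v = K·i/n = 0.76 × 0.00262 / 0.23 = 0.008657 ft/day.
t = 200 / 0.008657 = 2.31e+04 days = 63.2 years.

63 years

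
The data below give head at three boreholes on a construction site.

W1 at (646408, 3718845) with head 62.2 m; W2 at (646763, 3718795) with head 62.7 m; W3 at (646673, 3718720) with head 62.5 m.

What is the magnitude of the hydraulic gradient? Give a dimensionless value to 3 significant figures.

Three-point gradient (reference W1): Δ to W2 = (355, -50, +0.5), Δ to W3 = (265, -125, +0.3).
∂h/∂x = +0.001526, ∂h/∂y = +0.0008353 (det = -31125).
|∇h| = √(0.001526² + 0.0008353²) = 0.00174

0.00174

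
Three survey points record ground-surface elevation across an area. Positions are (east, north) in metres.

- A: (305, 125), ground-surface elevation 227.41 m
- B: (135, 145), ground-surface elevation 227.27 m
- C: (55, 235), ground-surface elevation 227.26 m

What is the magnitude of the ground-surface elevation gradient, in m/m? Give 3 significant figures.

Differences from A: to B (Δx, Δy, Δh) = (-170, 20, -0.14); to C = (-250, 110, -0.15).
Solve a·Δx + b·Δy = Δz: det = (-170)·110 − (-250)·20 = -13700.
∂z/∂x = [(-0.14)·110 − (-0.15)·20] / -13700 = +0.0009051
∂z/∂y = [(-170)·(-0.15) − (-250)·(-0.14)] / -13700 = +0.0006934
|∇f| = √(0.0009051² + 0.0006934²) = 0.00114 m/m

0.00114 m/m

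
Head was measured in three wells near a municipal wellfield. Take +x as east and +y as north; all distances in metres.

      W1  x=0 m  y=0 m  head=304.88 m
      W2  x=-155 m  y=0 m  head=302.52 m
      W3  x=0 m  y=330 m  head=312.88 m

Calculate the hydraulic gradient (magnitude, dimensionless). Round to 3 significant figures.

0.0286

∂h/∂x = (302.52 − 304.88) / (-155 − 0) = +0.01523
∂h/∂y = (312.88 − 304.88) / (330 − 0) = +0.02424
|∇h| = √(0.01523² + 0.02424²) = 0.02863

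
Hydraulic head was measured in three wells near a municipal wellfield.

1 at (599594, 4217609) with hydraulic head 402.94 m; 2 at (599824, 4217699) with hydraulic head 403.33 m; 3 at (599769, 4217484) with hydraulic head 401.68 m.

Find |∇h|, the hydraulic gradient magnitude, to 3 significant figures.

With h = a·x + b·y + c and 1 as origin, the differences give:
  230·a + 90·b = +0.39
  175·a + (-125)·b = -1.26
Eliminate b (×(-125) and ×90, subtract): -44500·a = 64.650 → a = ∂h/∂x = -0.001453
Back-substitute: b = ∂h/∂y = +0.008046.
|∇h| = √(-0.001453² + 0.008046²) = 0.008176

0.00818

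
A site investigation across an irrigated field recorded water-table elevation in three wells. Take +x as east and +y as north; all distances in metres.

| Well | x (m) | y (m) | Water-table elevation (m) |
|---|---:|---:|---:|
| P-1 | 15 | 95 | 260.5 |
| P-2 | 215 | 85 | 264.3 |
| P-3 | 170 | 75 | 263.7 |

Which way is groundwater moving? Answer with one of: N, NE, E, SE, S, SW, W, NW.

Taking P-1 as reference: P-2−P-1 = (200, -10, +3.8); P-3−P-1 = (155, -20, +3.2).
Determinant of the coordinate differences = 200·(-20) − 155·(-10) = -2450.
∂h/∂x = [(+3.8)·(-20) − (+3.2)·(-10)] / -2450 = +0.01796
∂h/∂y = [200·(+3.2) − 155·(+3.8)] / -2450 = -0.02082
Flow = −∇h = (-0.01796 east, +0.02082 north), which points northwest.

NW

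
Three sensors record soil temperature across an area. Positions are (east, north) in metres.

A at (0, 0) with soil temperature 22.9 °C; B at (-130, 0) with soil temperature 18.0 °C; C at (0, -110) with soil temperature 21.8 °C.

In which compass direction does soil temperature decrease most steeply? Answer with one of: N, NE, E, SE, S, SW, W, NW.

∂T/∂x = (18.0 − 22.9) / (-130 − 0) = +0.03769
∂T/∂y = (21.8 − 22.9) / (-110 − 0) = +0.010000
Steepest decrease is along −∇f = (-0.03769 E, -0.010000 N) → west.

W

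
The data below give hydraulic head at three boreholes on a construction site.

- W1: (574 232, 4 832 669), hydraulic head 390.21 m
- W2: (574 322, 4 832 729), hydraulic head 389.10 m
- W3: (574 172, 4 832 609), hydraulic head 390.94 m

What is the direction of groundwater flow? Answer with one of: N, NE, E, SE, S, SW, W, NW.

E

Differences from W1: to W2 (Δx, Δy, Δh) = (90, 60, -1.11); to W3 = (-60, -60, +0.73).
Determinant of the coordinate differences = 90·(-60) − (-60)·60 = -1800.
∂h/∂x = [(-1.11)·(-60) − (+0.73)·60] / -1800 = -0.01267
∂h/∂y = [90·(+0.73) − (-60)·(-1.11)] / -1800 = +0.0005000
Flow = −∇h = (+0.01267 east, -0.0005000 north), which points east.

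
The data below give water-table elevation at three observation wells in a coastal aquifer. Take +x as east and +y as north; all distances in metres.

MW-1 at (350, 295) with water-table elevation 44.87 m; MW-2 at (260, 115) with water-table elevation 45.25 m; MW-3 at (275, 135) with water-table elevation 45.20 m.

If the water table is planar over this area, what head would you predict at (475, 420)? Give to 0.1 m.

44.5 m

Three-point gradient (reference MW-1): Δ to MW-2 = (-90, -180, +0.38), Δ to MW-3 = (-75, -160, +0.33).
∂h/∂x = -0.001556, ∂h/∂y = -0.001333 (det = 900).
h(475, 420) = 44.87 + (-0.001556)·(125) + (-0.001333)·(125) = 44.87 -0.194 -0.167 = 44.509 m.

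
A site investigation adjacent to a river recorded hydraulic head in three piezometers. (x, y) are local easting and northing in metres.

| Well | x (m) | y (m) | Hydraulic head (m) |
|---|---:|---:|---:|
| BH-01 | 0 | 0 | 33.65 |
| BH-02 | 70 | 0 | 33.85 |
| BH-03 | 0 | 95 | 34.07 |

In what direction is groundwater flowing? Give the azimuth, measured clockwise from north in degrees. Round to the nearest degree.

∂h/∂x = (33.85 − 33.65) / (70 − 0) = +0.002857
∂h/∂y = (34.07 − 33.65) / (95 − 0) = +0.004421
Flow direction (−∇h) has components (-0.002857 E, -0.004421 N).
Azimuth = atan2(E, N) = atan2(-0.002857, -0.004421) = 212.9° ≈ 213°.

213°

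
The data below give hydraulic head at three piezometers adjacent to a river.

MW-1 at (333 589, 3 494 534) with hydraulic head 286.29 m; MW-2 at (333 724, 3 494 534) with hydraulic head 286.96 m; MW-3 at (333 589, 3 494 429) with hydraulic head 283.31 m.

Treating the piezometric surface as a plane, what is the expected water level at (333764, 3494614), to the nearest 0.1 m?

289.4 m

∂h/∂x = (286.96 − 286.29) / (333724 − 333589) = +0.004963
∂h/∂y = (283.31 − 286.29) / (3494429 − 3494534) = +0.02838
h(333764, 3494614) = 286.29 + (+0.004963)·(175) + (+0.02838)·(80) = 286.29 +0.869 +2.270 = 289.429 m.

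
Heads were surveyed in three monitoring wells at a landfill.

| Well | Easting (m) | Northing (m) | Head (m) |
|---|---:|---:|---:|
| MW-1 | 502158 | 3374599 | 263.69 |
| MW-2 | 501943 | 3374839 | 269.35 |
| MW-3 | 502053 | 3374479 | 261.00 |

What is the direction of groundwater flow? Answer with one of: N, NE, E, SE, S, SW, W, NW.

With h = a·x + b·y + c and MW-1 as origin, the differences give:
  (-215)·a + 240·b = +5.66
  (-105)·a + (-120)·b = -2.69
Eliminate b (×(-120) and ×240, subtract): 51000·a = -33.600 → a = ∂h/∂x = -0.0006588
Back-substitute: b = ∂h/∂y = +0.02299.
Flow = −∇h = (+0.0006588 east, -0.02299 north), which points south.

S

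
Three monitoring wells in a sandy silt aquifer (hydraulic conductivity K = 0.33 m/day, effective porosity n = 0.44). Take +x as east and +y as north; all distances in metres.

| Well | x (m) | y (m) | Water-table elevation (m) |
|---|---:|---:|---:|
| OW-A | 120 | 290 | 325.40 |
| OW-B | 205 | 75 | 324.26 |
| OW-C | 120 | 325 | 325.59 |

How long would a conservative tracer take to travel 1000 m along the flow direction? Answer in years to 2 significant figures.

670 years

Three-point gradient (reference OW-A): Δ to OW-B = (85, -215, -1.14), Δ to OW-C = (0, 35, +0.19).
∂h/∂x = +0.0003193, ∂h/∂y = +0.005429 (det = 2975).
|∇h| = √(0.0003193² + 0.005429²) = 0.005438
Seepage velocity v = K·i/n = 0.33 × 0.005438 / 0.44 = 0.004079 m/day.
t = 1000 / 0.004079 = 2.452e+05 days = 671 years.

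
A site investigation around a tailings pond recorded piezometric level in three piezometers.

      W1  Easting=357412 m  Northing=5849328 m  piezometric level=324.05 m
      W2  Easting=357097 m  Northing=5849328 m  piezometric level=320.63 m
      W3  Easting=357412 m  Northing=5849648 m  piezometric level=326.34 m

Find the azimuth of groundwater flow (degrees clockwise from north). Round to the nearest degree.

237°

∂h/∂x = (320.63 − 324.05) / (357097 − 357412) = +0.01086
∂h/∂y = (326.34 − 324.05) / (5849648 − 5849328) = +0.007156
Flow direction (−∇h) has components (-0.01086 E, -0.007156 N).
Azimuth = atan2(E, N) = atan2(-0.01086, -0.007156) = 236.6° ≈ 237°.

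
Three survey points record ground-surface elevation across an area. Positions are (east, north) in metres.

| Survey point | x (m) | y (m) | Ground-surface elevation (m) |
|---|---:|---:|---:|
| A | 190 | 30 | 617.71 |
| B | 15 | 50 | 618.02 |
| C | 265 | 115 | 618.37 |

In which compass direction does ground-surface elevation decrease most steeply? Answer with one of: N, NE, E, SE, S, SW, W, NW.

With z = a·x + b·y + c and A as origin, the differences give:
  (-175)·a + 20·b = +0.31
  75·a + 85·b = +0.66
Eliminate b (×85 and ×20, subtract): -16375·a = 13.150 → a = ∂z/∂x = -0.0008031
Back-substitute: b = ∂z/∂y = +0.008473.
Steepest decrease is along −∇f = (+0.0008031 E, -0.008473 N) → south.

S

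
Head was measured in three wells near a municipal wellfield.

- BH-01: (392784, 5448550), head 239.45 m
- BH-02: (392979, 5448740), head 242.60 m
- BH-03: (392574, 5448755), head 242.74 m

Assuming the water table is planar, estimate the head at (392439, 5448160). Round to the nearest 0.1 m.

Taking BH-01 as reference: BH-02−BH-01 = (195, 190, +3.15); BH-03−BH-01 = (-210, 205, +3.29).
Solve a·Δx + b·Δy = Δh: det = 195·205 − (-210)·190 = 79875.
∂h/∂x = [(+3.15)·205 − (+3.29)·190] / 79875 = +0.0002585
∂h/∂y = [195·(+3.29) − (-210)·(+3.15)] / 79875 = +0.01631
h(392439, 5448160) = 239.45 + (+0.0002585)·(-345) + (+0.01631)·(-390) = 239.45 -0.089 -6.362 = 232.998 m.

233.0 m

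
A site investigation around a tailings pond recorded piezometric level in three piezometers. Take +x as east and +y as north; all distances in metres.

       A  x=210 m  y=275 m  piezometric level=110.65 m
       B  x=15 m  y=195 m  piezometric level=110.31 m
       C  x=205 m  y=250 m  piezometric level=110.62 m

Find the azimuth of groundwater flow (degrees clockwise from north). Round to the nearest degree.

236°

Three-point gradient (reference A): Δ to B = (-195, -80, -0.34), Δ to C = (-5, -25, -0.03).
∂h/∂x = +0.001363, ∂h/∂y = +0.0009274 (det = 4475).
Flow direction (−∇h) has components (-0.001363 E, -0.0009274 N).
Azimuth = atan2(E, N) = atan2(-0.001363, -0.0009274) = 235.8° ≈ 236°.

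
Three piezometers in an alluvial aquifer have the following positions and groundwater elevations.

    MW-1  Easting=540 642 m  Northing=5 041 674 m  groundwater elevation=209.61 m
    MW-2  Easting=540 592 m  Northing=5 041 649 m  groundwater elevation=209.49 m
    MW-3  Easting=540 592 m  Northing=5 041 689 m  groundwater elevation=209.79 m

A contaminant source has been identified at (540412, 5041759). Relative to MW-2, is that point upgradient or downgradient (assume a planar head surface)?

upgradient

With h = a·x + b·y + c and MW-1 as origin, the differences give:
  (-50)·a + (-25)·b = -0.12
  (-50)·a + 15·b = +0.18
Eliminate b (×15 and ×(-25), subtract): -2000·a = 2.700 → a = ∂h/∂x = -0.001350
Back-substitute: b = ∂h/∂y = +0.007500.
Head at (540412, 5041759) = 209.61 + (-0.001350)·(-230) + (+0.007500)·(85) = 210.56 m.
That is higher than the 209.49 m at MW-2, so the point is upgradient.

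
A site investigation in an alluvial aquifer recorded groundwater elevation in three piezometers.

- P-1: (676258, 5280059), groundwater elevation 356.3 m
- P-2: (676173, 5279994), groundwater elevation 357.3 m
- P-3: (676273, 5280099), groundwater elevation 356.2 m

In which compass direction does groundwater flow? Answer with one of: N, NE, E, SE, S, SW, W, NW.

E

Taking P-1 as reference: P-2−P-1 = (-85, -65, +1.0); P-3−P-1 = (15, 40, -0.1).
Determinant of the coordinate differences = (-85)·40 − 15·(-65) = -2425.
∂h/∂x = [(+1.0)·40 − (-0.1)·(-65)] / -2425 = -0.01381
∂h/∂y = [(-85)·(-0.1) − 15·(+1.0)] / -2425 = +0.002680
Flow = −∇h = (+0.01381 east, -0.002680 north), which points east.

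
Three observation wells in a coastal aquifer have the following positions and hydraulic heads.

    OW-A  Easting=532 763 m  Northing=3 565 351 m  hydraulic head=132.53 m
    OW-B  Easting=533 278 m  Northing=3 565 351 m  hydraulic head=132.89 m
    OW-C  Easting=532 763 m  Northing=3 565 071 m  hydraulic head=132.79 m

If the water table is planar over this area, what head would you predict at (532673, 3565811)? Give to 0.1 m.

132.0 m

∂h/∂x = (132.89 − 132.53) / (533278 − 532763) = +0.0006990
∂h/∂y = (132.79 − 132.53) / (3565071 − 3565351) = -0.0009286
h(532673, 3565811) = 132.53 + (+0.0006990)·(-90) + (-0.0009286)·(460) = 132.53 -0.063 -0.427 = 132.040 m.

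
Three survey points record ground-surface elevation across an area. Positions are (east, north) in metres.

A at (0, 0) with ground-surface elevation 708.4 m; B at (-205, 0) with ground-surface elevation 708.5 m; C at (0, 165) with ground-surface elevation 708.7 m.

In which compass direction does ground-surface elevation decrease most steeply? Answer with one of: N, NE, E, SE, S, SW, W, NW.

S

∂z/∂x = (708.5 − 708.4) / (-205 − 0) = -0.0004878
∂z/∂y = (708.7 − 708.4) / (165 − 0) = +0.001818
Steepest decrease is along −∇f = (+0.0004878 E, -0.001818 N) → south.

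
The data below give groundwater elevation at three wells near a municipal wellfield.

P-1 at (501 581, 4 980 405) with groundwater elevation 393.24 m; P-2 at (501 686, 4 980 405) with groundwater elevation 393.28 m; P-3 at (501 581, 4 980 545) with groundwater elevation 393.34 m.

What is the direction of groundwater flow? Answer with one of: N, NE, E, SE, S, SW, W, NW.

SW

∂h/∂x = (393.28 − 393.24) / (501686 − 501581) = +0.0003810
∂h/∂y = (393.34 − 393.24) / (4980545 − 4980405) = +0.0007143
Flow = −∇h = (-0.0003810 east, -0.0007143 north), which points southwest.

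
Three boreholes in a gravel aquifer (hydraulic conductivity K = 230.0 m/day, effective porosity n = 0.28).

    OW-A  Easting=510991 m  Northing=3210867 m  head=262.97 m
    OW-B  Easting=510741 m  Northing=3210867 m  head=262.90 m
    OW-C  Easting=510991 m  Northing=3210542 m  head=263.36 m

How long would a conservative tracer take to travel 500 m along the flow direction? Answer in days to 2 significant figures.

∂h/∂x = (262.90 − 262.97) / (510741 − 510991) = +0.0002800
∂h/∂y = (263.36 − 262.97) / (3210542 − 3210867) = -0.001200
|∇h| = √(0.0002800² + -0.001200²) = 0.001232
Seepage velocity v = K·i/n = 230.0 × 0.001232 / 0.28 = 1.012 m/day.
t = 500 / 1.012 = 494.1 days.

490 days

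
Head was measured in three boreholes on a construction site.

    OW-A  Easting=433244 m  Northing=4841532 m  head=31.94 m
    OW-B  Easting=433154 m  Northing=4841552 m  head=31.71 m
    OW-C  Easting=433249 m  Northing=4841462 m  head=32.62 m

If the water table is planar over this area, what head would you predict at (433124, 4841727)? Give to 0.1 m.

Taking OW-A as reference: OW-B−OW-A = (-90, 20, -0.23); OW-C−OW-A = (5, -70, +0.68).
Determinant of the coordinate differences = (-90)·(-70) − 5·20 = 6200.
∂h/∂x = [(-0.23)·(-70) − (+0.68)·20] / 6200 = +0.0004032
∂h/∂y = [(-90)·(+0.68) − 5·(-0.23)] / 6200 = -0.009685
h(433124, 4841727) = 31.94 + (+0.0004032)·(-120) + (-0.009685)·(195) = 31.94 -0.048 -1.889 = 30.003 m.

30.0 m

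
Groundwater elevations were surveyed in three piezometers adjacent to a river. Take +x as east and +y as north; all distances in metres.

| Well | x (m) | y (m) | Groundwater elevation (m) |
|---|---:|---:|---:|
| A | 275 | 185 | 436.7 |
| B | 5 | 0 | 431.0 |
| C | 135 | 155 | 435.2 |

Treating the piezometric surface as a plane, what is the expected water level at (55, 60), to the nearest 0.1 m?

432.6 m

Taking A as reference: B−A = (-270, -185, -5.7); C−A = (-140, -30, -1.5).
Determinant of the coordinate differences = (-270)·(-30) − (-140)·(-185) = -17800.
∂h/∂x = [(-5.7)·(-30) − (-1.5)·(-185)] / -17800 = +0.005983
∂h/∂y = [(-270)·(-1.5) − (-140)·(-5.7)] / -17800 = +0.02208
h(55, 60) = 436.7 + (+0.005983)·(-220) + (+0.02208)·(-125) = 436.7 -1.316 -2.760 = 432.624 m.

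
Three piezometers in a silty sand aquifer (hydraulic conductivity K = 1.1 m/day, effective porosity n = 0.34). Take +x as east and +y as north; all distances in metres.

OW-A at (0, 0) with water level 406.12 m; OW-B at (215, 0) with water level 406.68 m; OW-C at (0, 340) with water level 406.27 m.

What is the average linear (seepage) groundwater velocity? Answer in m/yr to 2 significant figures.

∂h/∂x = (406.68 − 406.12) / (215 − 0) = +0.002605
∂h/∂y = (406.27 − 406.12) / (340 − 0) = +0.0004412
|∇h| = √(0.002605² + 0.0004412²) = 0.002642
Seepage velocity v = K·i/n = 1.1 × 0.002642 / 0.34 = 0.008548 m/day = 3.122 m/yr.

3.1 m/yr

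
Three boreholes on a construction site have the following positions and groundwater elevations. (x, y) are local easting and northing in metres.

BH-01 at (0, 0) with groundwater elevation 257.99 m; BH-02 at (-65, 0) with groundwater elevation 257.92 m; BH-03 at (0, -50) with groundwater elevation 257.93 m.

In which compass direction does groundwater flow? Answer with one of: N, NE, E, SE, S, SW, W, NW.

∂h/∂x = (257.92 − 257.99) / (-65 − 0) = +0.001077
∂h/∂y = (257.93 − 257.99) / (-50 − 0) = +0.001200
Flow = −∇h = (-0.001077 east, -0.001200 north), which points southwest.

SW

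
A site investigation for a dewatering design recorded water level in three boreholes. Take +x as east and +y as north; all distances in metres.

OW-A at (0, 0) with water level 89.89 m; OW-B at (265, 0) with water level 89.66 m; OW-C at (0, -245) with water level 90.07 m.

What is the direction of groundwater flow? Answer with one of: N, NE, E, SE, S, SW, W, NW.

∂h/∂x = (89.66 − 89.89) / (265 − 0) = -0.0008679
∂h/∂y = (90.07 − 89.89) / (-245 − 0) = -0.0007347
Flow = −∇h = (+0.0008679 east, +0.0007347 north), which points northeast.

NE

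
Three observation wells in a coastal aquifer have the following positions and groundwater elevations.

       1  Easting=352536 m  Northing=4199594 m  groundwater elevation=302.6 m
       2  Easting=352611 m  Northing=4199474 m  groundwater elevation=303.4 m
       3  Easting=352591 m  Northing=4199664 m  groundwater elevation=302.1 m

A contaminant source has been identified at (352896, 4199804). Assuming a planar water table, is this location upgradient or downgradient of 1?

With h = a·x + b·y + c and 1 as origin, the differences give:
  75·a + (-120)·b = +0.8
  55·a + 70·b = -0.5
Eliminate b (×70 and ×(-120), subtract): 11850·a = -4.00 → a = ∂h/∂x = -0.0003376
Back-substitute: b = ∂h/∂y = -0.006878.
Head at (352896, 4199804) = 302.6 + (-0.0003376)·(360) + (-0.006878)·(210) = 301.03 m.
That is lower than the 302.6 m at 1, so the point is downgradient.

downgradient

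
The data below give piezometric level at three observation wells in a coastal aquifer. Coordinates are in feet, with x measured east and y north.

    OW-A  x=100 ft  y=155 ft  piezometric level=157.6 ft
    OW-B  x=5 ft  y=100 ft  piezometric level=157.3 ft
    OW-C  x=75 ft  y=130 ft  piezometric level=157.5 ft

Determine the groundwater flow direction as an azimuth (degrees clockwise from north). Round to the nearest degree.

225°

Differences from OW-A: to OW-B (Δx, Δy, Δh) = (-95, -55, -0.3); to OW-C = (-25, -25, -0.1).
Solve a·Δx + b·Δy = Δh: det = (-95)·(-25) − (-25)·(-55) = 1000.
∂h/∂x = [(-0.3)·(-25) − (-0.1)·(-55)] / 1000 = +0.002000
∂h/∂y = [(-95)·(-0.1) − (-25)·(-0.3)] / 1000 = +0.002000
Flow direction (−∇h) has components (-0.002000 E, -0.002000 N).
Azimuth = atan2(E, N) = atan2(-0.002000, -0.002000) = 225.0° ≈ 225°.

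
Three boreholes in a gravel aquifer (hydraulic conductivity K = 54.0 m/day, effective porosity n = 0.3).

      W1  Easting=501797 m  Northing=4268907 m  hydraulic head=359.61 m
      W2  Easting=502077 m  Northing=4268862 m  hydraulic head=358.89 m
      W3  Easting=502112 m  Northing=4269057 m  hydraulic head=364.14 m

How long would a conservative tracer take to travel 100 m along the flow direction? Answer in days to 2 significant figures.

21 days

Taking W1 as reference: W2−W1 = (280, -45, -0.72); W3−W1 = (315, 150, +4.53).
Determinant of the coordinate differences = 280·150 − 315·(-45) = 56175.
∂h/∂x = [(-0.72)·150 − (+4.53)·(-45)] / 56175 = +0.001706
∂h/∂y = [280·(+4.53) − 315·(-0.72)] / 56175 = +0.02662
|∇h| = √(0.001706² + 0.02662²) = 0.02667
Seepage velocity v = K·i/n = 54.0 × 0.02667 / 0.3 = 4.801 m/day.
t = 100 / 4.801 = 20.83 days.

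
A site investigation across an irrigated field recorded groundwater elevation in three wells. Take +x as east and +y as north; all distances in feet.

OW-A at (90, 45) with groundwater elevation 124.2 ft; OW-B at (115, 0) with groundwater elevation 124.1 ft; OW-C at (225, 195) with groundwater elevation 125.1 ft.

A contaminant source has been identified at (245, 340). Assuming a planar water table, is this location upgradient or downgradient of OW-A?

upgradient

With h = a·x + b·y + c and OW-A as origin, the differences give:
  25·a + (-45)·b = -0.1
  135·a + 150·b = +0.9
Eliminate b (×150 and ×(-45), subtract): 9825·a = 25.50 → a = ∂h/∂x = +0.002595
Back-substitute: b = ∂h/∂y = +0.003664.
Head at (245, 340) = 124.2 + (+0.002595)·(155) + (+0.003664)·(295) = 125.68 ft.
That is higher than the 124.2 ft at OW-A, so the point is upgradient.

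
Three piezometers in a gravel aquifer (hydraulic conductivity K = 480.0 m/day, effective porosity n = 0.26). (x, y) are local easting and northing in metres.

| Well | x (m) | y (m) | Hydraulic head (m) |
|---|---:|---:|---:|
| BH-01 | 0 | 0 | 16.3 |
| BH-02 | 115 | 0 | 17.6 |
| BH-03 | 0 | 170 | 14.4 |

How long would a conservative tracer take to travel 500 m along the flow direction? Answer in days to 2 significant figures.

∂h/∂x = (17.6 − 16.3) / (115 − 0) = +0.01130
∂h/∂y = (14.4 − 16.3) / (170 − 0) = -0.01118
|∇h| = √(0.01130² + -0.01118²) = 0.0159
Seepage velocity v = K·i/n = 480.0 × 0.0159 / 0.26 = 29.35 m/day.
t = 500 / 29.35 = 17.04 days.

17 days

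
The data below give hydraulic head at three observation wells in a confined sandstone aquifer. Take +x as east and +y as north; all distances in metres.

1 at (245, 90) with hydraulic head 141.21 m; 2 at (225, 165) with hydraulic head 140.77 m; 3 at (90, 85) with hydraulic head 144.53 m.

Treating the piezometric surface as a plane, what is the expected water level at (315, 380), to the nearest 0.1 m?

Taking 1 as reference: 2−1 = (-20, 75, -0.44); 3−1 = (-155, -5, +3.32).
Solve a·Δx + b·Δy = Δh: det = (-20)·(-5) − (-155)·75 = 11725.
∂h/∂x = [(-0.44)·(-5) − (+3.32)·75] / 11725 = -0.02105
∂h/∂y = [(-20)·(+3.32) − (-155)·(-0.44)] / 11725 = -0.01148
h(315, 380) = 141.21 + (-0.02105)·(70) + (-0.01148)·(290) = 141.21 -1.473 -3.329 = 136.407 m.

136.4 m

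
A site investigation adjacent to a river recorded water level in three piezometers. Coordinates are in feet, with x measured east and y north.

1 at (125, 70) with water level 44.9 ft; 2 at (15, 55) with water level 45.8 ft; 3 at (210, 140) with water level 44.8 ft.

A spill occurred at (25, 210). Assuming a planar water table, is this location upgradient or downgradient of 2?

Three-point gradient (reference 1): Δ to 2 = (-110, -15, +0.9), Δ to 3 = (85, 70, -0.1).
∂h/∂x = -0.009572, ∂h/∂y = +0.01019 (det = -6425).
Head at (25, 210) = 44.9 + (-0.009572)·(-100) + (+0.01019)·(140) = 47.28 ft.
That is higher than the 45.8 ft at 2, so the point is upgradient.

upgradient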